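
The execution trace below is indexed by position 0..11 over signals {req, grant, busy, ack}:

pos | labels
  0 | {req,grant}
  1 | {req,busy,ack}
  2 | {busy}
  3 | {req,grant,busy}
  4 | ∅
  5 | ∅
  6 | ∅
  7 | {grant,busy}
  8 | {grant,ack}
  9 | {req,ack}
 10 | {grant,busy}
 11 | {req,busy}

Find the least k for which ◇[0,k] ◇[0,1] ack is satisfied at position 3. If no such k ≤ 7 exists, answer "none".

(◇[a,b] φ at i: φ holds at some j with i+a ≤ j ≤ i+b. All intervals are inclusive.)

Scan j = 3,4,… for ◇[0,1] ack:
  j=3: fails
  j=4: fails
  j=5: fails
  j=6: fails
  j=7: holds
First hit at j=7, so smallest k = 7-3 = 4.

4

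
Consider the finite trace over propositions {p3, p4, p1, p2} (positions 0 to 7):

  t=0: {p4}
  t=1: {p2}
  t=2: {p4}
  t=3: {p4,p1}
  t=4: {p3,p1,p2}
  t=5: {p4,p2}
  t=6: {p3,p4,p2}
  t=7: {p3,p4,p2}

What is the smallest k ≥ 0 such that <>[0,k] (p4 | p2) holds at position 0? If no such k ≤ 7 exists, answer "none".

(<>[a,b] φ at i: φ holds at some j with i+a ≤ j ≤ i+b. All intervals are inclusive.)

0

Scan j = 0,1,… for (p4 | p2):
  j=0: holds
First hit at j=0, so smallest k = 0-0 = 0.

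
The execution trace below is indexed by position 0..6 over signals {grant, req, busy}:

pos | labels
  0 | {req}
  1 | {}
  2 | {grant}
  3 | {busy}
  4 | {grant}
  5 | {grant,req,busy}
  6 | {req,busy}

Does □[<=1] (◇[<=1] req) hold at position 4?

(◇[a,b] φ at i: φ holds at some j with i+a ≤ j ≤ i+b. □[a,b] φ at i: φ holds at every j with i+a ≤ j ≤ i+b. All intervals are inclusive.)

Check ◇[<=1] req at every j in [4,5]:
  j=4: holds (witness at 5)
  j=5: holds (witness at 5)
All positions satisfy it → formula holds.

Holds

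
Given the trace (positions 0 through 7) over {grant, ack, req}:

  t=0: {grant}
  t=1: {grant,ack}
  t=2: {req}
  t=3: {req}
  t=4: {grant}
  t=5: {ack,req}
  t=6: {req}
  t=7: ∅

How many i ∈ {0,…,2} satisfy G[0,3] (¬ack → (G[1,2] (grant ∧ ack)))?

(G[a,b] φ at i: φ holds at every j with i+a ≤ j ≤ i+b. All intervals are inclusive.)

Evaluate at each i in [0,2]:
  i=0: ✗ (fails at j=0)
  i=1: ✗ (fails at j=2)
  i=2: ✗ (fails at j=2)
Positions where it holds: {} → 0.

0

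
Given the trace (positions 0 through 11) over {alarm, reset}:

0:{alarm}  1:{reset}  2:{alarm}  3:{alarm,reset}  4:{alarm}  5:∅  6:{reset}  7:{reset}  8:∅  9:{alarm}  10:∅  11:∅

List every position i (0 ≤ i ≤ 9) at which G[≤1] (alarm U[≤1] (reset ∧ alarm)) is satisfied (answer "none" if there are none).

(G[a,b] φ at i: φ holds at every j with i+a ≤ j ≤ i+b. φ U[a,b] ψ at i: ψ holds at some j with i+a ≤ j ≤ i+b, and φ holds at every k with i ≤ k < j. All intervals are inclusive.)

2

Evaluate at each i in [0,9]:
  i=0: ✗ (fails at j=0)
  i=1: ✗ (fails at j=1)
  i=2: ✓ (all of [2,3])
  i=3: ✗ (fails at j=4)
  i=4: ✗ (fails at j=4)
  i=5: ✗ (fails at j=5)
  i=6: ✗ (fails at j=6)
  i=7: ✗ (fails at j=7)
  i=8: ✗ (fails at j=8)
  i=9: ✗ (fails at j=9)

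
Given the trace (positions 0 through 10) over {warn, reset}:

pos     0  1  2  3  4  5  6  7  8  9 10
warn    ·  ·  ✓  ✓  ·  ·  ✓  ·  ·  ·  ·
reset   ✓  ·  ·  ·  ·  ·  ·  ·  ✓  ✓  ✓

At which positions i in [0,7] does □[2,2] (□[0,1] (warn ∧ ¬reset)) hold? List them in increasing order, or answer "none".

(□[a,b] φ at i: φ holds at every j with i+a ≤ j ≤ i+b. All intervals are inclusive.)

0

Evaluate at each i in [0,7]:
  i=0: ✓ (all of [2,2])
  i=1: ✗ (fails at j=3)
  i=2: ✗ (fails at j=4)
  i=3: ✗ (fails at j=5)
  i=4: ✗ (fails at j=6)
  i=5: ✗ (fails at j=7)
  i=6: ✗ (fails at j=8)
  i=7: ✗ (fails at j=9)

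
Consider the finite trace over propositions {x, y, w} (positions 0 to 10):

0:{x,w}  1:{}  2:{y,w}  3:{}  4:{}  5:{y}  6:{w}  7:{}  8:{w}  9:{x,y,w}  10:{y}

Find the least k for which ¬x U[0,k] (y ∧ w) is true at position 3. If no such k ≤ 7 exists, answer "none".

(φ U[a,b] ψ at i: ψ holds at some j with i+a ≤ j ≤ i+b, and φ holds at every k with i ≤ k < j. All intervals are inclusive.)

Need earliest j ≥ 3 with (y ∧ w), and ¬x at every k in [3,j-1].
  j=3: rhs fails.
  j=4: rhs fails.
  j=5: rhs fails.
  j=6: rhs fails.
  j=7: rhs fails.
  j=8: rhs fails.
  j=9: rhs holds; lhs holds on [3,8]. k = 6.

6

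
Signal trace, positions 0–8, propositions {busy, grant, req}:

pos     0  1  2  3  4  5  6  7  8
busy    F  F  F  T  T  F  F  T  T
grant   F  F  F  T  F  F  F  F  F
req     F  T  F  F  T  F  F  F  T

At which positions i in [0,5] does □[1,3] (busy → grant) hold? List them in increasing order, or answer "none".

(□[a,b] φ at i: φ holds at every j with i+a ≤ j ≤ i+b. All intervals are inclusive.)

0

Evaluate at each i in [0,5]:
  i=0: ✓ (all of [1,3])
  i=1: ✗ (fails at j=4)
  i=2: ✗ (fails at j=4)
  i=3: ✗ (fails at j=4)
  i=4: ✗ (fails at j=7)
  i=5: ✗ (fails at j=7)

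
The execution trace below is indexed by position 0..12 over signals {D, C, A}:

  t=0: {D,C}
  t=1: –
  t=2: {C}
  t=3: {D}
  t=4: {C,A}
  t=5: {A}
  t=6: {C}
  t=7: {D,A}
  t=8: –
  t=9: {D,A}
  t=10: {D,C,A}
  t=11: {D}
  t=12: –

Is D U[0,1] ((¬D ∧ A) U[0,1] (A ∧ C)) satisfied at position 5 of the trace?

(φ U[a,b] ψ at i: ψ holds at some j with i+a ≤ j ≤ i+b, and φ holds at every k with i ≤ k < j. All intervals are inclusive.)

Need some j in [5,6] with ((¬D ∧ A) U[0,1] (A ∧ C)), and D at every k in [5,j-1].
  j=5: ((¬D ∧ A) U[0,1] (A ∧ C)) — fails.
  j=6: ((¬D ∧ A) U[0,1] (A ∧ C)) — fails.
No j in the window works → until fails.

Does not hold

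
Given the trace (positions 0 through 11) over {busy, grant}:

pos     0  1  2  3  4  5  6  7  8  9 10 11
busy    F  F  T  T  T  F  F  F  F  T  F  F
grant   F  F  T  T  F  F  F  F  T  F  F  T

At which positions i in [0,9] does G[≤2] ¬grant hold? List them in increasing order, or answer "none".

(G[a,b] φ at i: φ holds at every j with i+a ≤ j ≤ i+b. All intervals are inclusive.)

Evaluate at each i in [0,9]:
  i=0: ✗ (fails at j=2)
  i=1: ✗ (fails at j=2)
  i=2: ✗ (fails at j=2)
  i=3: ✗ (fails at j=3)
  i=4: ✓ (all of [4,6])
  i=5: ✓ (all of [5,7])
  i=6: ✗ (fails at j=8)
  i=7: ✗ (fails at j=8)
  i=8: ✗ (fails at j=8)
  i=9: ✗ (fails at j=11)

4, 5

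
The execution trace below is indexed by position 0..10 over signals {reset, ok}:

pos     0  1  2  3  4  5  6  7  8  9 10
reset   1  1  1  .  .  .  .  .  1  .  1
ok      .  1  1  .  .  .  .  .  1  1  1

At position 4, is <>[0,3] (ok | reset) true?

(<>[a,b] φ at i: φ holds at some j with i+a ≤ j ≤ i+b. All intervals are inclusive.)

Does not hold

Check (ok | reset) at each j in [4,7]:
  j=4: false
  j=5: false
  j=6: false
  j=7: false
No position in the window satisfies it → formula fails.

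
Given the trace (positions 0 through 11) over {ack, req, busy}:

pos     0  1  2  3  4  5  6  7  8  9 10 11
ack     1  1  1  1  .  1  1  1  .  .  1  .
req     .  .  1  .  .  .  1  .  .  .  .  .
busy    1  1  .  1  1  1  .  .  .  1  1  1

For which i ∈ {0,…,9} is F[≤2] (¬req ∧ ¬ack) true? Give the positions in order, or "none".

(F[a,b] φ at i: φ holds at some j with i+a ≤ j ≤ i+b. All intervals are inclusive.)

2, 3, 4, 6, 7, 8, 9

Evaluate at each i in [0,9]:
  i=0: ✗ (none in [0,2])
  i=1: ✗ (none in [1,3])
  i=2: ✓ (witness j=4)
  i=3: ✓ (witness j=4)
  i=4: ✓ (witness j=4)
  i=5: ✗ (none in [5,7])
  i=6: ✓ (witness j=8)
  i=7: ✓ (witness j=8)
  i=8: ✓ (witness j=8)
  i=9: ✓ (witness j=9)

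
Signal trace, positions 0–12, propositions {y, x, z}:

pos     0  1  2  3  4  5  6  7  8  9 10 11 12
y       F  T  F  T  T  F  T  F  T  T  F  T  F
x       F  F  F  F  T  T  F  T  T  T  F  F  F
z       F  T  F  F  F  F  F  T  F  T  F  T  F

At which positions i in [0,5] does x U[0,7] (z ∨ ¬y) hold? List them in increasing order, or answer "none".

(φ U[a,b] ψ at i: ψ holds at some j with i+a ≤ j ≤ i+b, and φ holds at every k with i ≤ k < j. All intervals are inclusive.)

0, 1, 2, 4, 5

Evaluate at each i in [0,5]:
  i=0: ✓ (rhs at j=0)
  i=1: ✓ (rhs at j=1)
  i=2: ✓ (rhs at j=2)
  i=3: ✗ (lhs fails at k=3 before rhs at j=5)
  i=4: ✓ (rhs at j=5; lhs holds on [4,4])
  i=5: ✓ (rhs at j=5)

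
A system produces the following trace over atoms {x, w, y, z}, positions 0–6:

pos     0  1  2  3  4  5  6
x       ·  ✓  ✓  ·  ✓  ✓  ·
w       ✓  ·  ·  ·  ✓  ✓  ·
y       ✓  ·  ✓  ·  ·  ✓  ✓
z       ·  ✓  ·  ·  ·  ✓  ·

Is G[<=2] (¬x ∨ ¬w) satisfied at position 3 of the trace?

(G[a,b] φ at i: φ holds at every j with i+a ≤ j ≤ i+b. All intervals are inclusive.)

Check (¬x ∨ ¬w) at every j in [3,5]:
  j=3: true
  j=4: false
  j=5: false
Fails at j=4 → formula fails.

Does not hold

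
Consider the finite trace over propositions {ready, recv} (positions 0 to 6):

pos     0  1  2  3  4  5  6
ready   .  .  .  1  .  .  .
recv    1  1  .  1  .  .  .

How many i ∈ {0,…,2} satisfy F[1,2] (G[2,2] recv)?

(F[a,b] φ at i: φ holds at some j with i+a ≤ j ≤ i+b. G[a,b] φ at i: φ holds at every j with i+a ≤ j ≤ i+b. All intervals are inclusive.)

Evaluate at each i in [0,2]:
  i=0: ✓ (witness j=1)
  i=1: ✗ (none in [2,3])
  i=2: ✗ (none in [3,4])
Positions where it holds: {0} → 1.

1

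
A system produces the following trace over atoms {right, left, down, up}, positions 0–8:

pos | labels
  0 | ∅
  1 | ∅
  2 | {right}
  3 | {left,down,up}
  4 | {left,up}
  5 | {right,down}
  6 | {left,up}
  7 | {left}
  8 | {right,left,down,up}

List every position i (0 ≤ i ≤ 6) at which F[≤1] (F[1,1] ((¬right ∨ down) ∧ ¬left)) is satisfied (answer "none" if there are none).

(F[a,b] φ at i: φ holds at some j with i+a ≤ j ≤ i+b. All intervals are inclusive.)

Evaluate at each i in [0,6]:
  i=0: ✓ (witness j=0)
  i=1: ✗ (none in [1,2])
  i=2: ✗ (none in [2,3])
  i=3: ✓ (witness j=4)
  i=4: ✓ (witness j=4)
  i=5: ✗ (none in [5,6])
  i=6: ✗ (none in [6,7])

0, 3, 4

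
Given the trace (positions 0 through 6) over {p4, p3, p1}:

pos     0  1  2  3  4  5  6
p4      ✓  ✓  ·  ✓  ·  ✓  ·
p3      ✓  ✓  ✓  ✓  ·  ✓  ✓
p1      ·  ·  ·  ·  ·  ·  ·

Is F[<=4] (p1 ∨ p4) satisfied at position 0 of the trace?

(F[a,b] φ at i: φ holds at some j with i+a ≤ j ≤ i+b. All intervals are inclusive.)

Yes

Check (p1 ∨ p4) at each j in [0,4]:
  j=0: true
  j=1: true
  j=2: false
  j=3: true
  j=4: false
Found at j=0 → formula holds.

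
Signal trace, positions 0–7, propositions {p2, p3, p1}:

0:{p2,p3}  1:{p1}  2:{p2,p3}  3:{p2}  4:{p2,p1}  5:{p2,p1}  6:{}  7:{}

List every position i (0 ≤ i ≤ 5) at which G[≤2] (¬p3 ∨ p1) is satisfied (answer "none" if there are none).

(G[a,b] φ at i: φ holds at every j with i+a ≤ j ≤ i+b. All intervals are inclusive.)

3, 4, 5

Evaluate at each i in [0,5]:
  i=0: ✗ (fails at j=0)
  i=1: ✗ (fails at j=2)
  i=2: ✗ (fails at j=2)
  i=3: ✓ (all of [3,5])
  i=4: ✓ (all of [4,6])
  i=5: ✓ (all of [5,7])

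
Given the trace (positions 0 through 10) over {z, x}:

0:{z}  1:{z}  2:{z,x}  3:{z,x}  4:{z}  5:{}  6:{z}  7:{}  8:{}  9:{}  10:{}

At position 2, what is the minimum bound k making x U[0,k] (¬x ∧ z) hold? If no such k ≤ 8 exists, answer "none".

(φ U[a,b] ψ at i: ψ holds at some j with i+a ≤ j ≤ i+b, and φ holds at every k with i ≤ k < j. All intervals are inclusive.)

Need earliest j ≥ 2 with (¬x ∧ z), and x at every k in [2,j-1].
  j=2: rhs fails.
  j=3: rhs fails.
  j=4: rhs holds; lhs holds on [2,3]. k = 2.

2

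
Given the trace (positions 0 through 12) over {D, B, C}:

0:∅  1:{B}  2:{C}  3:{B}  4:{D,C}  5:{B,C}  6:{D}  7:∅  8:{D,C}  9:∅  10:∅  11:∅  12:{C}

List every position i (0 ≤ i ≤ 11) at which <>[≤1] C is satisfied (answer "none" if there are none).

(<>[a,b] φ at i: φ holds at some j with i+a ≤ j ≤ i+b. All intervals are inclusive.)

1, 2, 3, 4, 5, 7, 8, 11

Evaluate at each i in [0,11]:
  i=0: ✗ (none in [0,1])
  i=1: ✓ (witness j=2)
  i=2: ✓ (witness j=2)
  i=3: ✓ (witness j=4)
  i=4: ✓ (witness j=4)
  i=5: ✓ (witness j=5)
  i=6: ✗ (none in [6,7])
  i=7: ✓ (witness j=8)
  i=8: ✓ (witness j=8)
  i=9: ✗ (none in [9,10])
  i=10: ✗ (none in [10,11])
  i=11: ✓ (witness j=12)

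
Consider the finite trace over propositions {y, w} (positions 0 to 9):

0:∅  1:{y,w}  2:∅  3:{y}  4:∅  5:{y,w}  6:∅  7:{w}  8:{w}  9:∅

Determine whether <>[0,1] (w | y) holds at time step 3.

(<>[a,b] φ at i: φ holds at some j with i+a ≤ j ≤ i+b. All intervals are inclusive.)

Yes

Check (w | y) at each j in [3,4]:
  j=3: true
  j=4: false
Found at j=3 → formula holds.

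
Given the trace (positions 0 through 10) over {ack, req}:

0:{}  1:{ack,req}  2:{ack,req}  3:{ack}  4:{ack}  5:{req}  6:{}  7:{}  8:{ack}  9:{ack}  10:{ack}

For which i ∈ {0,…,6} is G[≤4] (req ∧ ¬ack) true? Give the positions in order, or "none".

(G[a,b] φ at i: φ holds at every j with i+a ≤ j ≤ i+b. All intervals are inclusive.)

none

Evaluate at each i in [0,6]:
  i=0: ✗ (fails at j=0)
  i=1: ✗ (fails at j=1)
  i=2: ✗ (fails at j=2)
  i=3: ✗ (fails at j=3)
  i=4: ✗ (fails at j=4)
  i=5: ✗ (fails at j=6)
  i=6: ✗ (fails at j=6)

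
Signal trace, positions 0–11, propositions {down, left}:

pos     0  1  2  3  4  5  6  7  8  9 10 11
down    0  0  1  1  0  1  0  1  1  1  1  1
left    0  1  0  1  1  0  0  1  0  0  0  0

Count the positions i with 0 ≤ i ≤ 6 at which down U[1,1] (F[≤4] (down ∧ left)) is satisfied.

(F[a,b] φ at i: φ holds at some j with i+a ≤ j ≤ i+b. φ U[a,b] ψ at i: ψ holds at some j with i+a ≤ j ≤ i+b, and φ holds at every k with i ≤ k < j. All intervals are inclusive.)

3

Evaluate at each i in [0,6]:
  i=0: ✗ (lhs fails at k=0 before rhs at j=1)
  i=1: ✗ (lhs fails at k=1 before rhs at j=2)
  i=2: ✓ (rhs at j=3; lhs holds on [2,2])
  i=3: ✓ (rhs at j=4; lhs holds on [3,3])
  i=4: ✗ (lhs fails at k=4 before rhs at j=5)
  i=5: ✓ (rhs at j=6; lhs holds on [5,5])
  i=6: ✗ (lhs fails at k=6 before rhs at j=7)
Positions where it holds: {2, 3, 5} → 3.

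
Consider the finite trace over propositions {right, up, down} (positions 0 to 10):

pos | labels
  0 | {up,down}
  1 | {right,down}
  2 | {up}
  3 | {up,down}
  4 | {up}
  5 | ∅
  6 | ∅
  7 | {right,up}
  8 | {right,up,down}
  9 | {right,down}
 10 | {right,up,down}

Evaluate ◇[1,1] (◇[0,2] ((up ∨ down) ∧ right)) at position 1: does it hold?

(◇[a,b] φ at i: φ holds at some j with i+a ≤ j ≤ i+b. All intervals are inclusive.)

Does not hold

Check ◇[0,2] ((up ∨ down) ∧ right) at each j in [2,2]:
  j=2: fails (none in [2,4])
No position in the window satisfies it → formula fails.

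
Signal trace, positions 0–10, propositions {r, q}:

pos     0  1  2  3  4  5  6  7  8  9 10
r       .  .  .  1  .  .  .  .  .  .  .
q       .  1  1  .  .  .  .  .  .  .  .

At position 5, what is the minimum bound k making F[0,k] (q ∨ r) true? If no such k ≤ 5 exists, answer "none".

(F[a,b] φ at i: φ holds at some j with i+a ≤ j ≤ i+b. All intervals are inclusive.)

none

Scan j = 5,6,… for (q ∨ r):
  j=5: fails
  j=6: fails
  j=7: fails
  j=8: fails
  j=9: fails
  j=10: fails
No j in [5,10] satisfies it → none.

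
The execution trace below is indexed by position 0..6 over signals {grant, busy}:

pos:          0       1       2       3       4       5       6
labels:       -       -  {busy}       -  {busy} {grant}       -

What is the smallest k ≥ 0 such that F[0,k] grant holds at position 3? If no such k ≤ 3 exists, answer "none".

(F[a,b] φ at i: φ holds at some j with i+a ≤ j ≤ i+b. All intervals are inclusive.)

2

Scan j = 3,4,… for grant:
  j=3: fails
  j=4: fails
  j=5: holds
First hit at j=5, so smallest k = 5-3 = 2.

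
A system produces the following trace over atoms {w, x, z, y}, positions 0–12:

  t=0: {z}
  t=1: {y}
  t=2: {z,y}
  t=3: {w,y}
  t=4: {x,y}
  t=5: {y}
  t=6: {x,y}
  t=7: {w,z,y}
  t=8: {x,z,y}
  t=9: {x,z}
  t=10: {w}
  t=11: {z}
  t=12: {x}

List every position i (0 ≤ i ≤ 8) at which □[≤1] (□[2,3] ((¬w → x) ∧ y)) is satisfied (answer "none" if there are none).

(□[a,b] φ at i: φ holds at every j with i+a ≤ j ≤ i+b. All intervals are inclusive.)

Evaluate at each i in [0,8]:
  i=0: ✗ (fails at j=0)
  i=1: ✗ (fails at j=2)
  i=2: ✗ (fails at j=2)
  i=3: ✗ (fails at j=3)
  i=4: ✓ (all of [4,5])
  i=5: ✗ (fails at j=6)
  i=6: ✗ (fails at j=6)
  i=7: ✗ (fails at j=7)
  i=8: ✗ (fails at j=8)

4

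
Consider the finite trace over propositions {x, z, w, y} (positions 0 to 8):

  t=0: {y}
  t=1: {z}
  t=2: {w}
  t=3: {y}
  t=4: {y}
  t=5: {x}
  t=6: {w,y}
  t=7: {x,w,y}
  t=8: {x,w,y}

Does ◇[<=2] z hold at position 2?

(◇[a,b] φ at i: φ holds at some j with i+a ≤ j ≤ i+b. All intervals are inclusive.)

False

Check z at each j in [2,4]:
  j=2: false
  j=3: false
  j=4: false
No position in the window satisfies it → formula fails.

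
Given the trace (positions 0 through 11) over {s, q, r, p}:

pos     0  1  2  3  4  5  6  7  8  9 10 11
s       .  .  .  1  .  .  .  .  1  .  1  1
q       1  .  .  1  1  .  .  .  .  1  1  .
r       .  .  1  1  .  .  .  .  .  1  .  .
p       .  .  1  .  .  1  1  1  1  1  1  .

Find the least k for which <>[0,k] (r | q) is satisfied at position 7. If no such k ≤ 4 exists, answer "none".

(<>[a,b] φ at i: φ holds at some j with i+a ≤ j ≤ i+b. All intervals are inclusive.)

2

Scan j = 7,8,… for (r | q):
  j=7: fails
  j=8: fails
  j=9: holds
First hit at j=9, so smallest k = 9-7 = 2.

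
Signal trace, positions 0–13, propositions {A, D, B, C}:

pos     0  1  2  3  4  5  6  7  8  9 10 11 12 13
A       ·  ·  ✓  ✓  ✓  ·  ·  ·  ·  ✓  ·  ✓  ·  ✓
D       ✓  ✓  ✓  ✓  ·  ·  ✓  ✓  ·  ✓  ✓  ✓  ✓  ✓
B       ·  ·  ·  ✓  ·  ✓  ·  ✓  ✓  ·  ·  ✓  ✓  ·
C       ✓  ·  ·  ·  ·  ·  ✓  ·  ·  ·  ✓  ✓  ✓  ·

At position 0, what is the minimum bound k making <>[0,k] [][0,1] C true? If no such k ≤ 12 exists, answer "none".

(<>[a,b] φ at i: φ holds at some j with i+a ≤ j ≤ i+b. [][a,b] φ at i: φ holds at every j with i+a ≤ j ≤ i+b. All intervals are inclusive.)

10

Scan j = 0,1,… for [][0,1] C:
  j=0: fails
  j=1: fails
  j=2: fails
  j=3: fails
  j=4: fails
  j=5: fails
  j=6: fails
  j=7: fails
  j=8: fails
  j=9: fails
  j=10: holds
First hit at j=10, so smallest k = 10-0 = 10.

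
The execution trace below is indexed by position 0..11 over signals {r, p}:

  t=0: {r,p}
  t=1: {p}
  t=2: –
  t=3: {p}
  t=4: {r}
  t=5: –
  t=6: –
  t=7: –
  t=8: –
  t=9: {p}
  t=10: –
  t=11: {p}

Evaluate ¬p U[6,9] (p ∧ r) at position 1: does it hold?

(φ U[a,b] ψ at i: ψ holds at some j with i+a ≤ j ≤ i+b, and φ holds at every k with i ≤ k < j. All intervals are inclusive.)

Does not hold

Need some j in [7,10] with (p ∧ r), and ¬p at every k in [1,j-1].
  j=7: (p ∧ r) false.
  j=8: (p ∧ r) false.
  j=9: (p ∧ r) false.
  j=10: (p ∧ r) false.
No j in the window works → until fails.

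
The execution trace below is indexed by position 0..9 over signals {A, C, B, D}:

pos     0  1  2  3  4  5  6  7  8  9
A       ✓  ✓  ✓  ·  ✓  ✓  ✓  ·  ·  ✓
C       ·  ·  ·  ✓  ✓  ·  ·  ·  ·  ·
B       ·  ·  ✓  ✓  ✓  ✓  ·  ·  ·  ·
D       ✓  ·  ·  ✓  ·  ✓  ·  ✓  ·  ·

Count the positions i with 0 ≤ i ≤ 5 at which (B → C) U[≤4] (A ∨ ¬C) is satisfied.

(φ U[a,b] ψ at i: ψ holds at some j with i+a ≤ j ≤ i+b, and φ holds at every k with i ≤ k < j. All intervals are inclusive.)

6

Evaluate at each i in [0,5]:
  i=0: ✓ (rhs at j=0)
  i=1: ✓ (rhs at j=1)
  i=2: ✓ (rhs at j=2)
  i=3: ✓ (rhs at j=4; lhs holds on [3,3])
  i=4: ✓ (rhs at j=4)
  i=5: ✓ (rhs at j=5)
Positions where it holds: {0, 1, 2, 3, 4, 5} → 6.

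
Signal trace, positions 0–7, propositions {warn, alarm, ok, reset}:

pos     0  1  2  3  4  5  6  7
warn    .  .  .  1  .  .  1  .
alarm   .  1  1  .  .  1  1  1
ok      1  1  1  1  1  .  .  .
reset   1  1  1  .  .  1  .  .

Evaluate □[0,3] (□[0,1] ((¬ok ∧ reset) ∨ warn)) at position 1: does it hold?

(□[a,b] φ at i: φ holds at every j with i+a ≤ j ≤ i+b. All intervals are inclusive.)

Does not hold

Check □[0,1] ((¬ok ∧ reset) ∨ warn) at every j in [1,4]:
  j=1: fails at 1
  j=2: fails at 2
  j=3: fails at 4
  j=4: fails at 4
Fails at j=1 → formula fails.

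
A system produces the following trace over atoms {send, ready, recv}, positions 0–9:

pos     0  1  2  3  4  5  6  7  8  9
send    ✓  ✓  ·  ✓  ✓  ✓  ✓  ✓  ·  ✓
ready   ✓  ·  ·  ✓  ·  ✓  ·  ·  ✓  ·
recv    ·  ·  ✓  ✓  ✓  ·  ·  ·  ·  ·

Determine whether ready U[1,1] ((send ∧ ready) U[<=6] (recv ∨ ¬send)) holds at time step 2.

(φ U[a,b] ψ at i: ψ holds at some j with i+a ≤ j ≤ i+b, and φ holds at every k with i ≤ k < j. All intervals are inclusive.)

Need some j in [3,3] with ((send ∧ ready) U[<=6] (recv ∨ ¬send)), and ready at every k in [2,j-1].
  j=3: ((send ∧ ready) U[<=6] (recv ∨ ¬send)) holds, but ready fails at k=2 → not this j.
No j in the window works → until fails.

Does not hold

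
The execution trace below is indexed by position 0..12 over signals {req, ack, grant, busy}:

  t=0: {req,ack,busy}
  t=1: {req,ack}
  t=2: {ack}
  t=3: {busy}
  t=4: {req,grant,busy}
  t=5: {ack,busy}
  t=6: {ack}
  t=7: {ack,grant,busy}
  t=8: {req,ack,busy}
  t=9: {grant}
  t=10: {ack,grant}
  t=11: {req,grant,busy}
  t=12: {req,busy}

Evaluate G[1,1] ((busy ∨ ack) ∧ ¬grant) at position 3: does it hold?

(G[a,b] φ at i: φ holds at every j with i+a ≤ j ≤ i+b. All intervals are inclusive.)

False

Check ((busy ∨ ack) ∧ ¬grant) at every j in [4,4]:
  j=4: false
Fails at j=4 → formula fails.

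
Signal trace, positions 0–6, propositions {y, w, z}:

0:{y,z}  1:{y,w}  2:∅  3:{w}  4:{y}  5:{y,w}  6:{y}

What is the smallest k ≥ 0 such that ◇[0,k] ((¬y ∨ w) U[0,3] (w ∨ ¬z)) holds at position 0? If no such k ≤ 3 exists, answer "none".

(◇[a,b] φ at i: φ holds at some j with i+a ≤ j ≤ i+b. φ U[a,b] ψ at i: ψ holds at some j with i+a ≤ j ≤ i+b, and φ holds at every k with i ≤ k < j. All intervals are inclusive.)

Scan j = 0,1,… for ((¬y ∨ w) U[0,3] (w ∨ ¬z)):
  j=0: fails
  j=1: holds
First hit at j=1, so smallest k = 1-0 = 1.

1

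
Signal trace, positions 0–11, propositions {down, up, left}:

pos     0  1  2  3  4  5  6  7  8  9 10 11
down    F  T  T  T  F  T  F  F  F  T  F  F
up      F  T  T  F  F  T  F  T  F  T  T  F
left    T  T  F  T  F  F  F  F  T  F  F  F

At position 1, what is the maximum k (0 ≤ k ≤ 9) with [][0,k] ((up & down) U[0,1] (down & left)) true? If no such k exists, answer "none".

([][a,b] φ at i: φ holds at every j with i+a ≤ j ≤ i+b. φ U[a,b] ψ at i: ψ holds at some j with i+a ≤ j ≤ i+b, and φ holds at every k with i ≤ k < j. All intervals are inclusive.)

((up & down) U[0,1] (down & left)) must hold from j=1 onward; find where it first fails.
  j=1: holds
  j=2: holds
  j=3: holds
  j=4: fails
Holds on [1,3], so largest k = 2.

2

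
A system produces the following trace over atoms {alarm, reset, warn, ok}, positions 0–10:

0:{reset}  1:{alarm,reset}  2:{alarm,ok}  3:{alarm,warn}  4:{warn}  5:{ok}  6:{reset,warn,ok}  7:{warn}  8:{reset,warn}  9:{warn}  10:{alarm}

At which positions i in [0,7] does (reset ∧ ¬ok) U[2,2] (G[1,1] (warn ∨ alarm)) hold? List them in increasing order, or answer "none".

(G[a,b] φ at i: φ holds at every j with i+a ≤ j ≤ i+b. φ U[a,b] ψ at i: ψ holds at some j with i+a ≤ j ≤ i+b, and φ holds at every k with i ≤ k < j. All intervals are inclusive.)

Evaluate at each i in [0,7]:
  i=0: ✓ (rhs at j=2; lhs holds on [0,1])
  i=1: ✗ (lhs fails at k=2 before rhs at j=3)
  i=2: ✗ (no rhs in [4,4])
  i=3: ✗ (lhs fails at k=3 before rhs at j=5)
  i=4: ✗ (lhs fails at k=4 before rhs at j=6)
  i=5: ✗ (lhs fails at k=5 before rhs at j=7)
  i=6: ✗ (lhs fails at k=6 before rhs at j=8)
  i=7: ✗ (lhs fails at k=7 before rhs at j=9)

0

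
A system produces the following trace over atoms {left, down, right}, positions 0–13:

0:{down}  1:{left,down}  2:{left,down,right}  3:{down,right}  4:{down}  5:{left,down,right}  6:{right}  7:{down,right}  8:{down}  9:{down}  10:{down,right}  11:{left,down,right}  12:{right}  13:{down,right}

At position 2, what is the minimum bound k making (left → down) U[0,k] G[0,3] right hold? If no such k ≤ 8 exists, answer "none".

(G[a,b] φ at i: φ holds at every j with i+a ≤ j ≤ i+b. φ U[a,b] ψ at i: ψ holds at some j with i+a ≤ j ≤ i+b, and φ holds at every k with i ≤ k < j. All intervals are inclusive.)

8

Need earliest j ≥ 2 with G[0,3] right, and (left → down) at every k in [2,j-1].
  j=2: rhs fails.
  j=3: rhs fails.
  j=4: rhs fails.
  j=5: rhs fails.
  j=6: rhs fails.
  j=7: rhs fails.
  j=8: rhs fails.
  j=9: rhs fails.
  j=10: rhs holds; lhs holds on [2,9]. k = 8.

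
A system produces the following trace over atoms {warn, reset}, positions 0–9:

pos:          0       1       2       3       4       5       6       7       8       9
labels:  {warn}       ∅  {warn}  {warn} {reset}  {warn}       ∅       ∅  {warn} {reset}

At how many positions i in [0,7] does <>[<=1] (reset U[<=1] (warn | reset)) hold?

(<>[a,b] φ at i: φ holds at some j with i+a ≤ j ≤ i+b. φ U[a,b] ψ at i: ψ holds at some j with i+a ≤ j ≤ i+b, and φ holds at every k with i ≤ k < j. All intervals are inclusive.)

Evaluate at each i in [0,7]:
  i=0: ✓ (witness j=0)
  i=1: ✓ (witness j=2)
  i=2: ✓ (witness j=2)
  i=3: ✓ (witness j=3)
  i=4: ✓ (witness j=4)
  i=5: ✓ (witness j=5)
  i=6: ✗ (none in [6,7])
  i=7: ✓ (witness j=8)
Positions where it holds: {0, 1, 2, 3, 4, 5, 7} → 7.

7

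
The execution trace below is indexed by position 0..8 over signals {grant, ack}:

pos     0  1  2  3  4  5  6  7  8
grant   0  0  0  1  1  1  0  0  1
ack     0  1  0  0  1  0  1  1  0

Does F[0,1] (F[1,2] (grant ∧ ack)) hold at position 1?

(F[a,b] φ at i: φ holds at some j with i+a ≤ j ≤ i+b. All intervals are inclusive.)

Yes

Check F[1,2] (grant ∧ ack) at each j in [1,2]:
  j=1: fails (none in [2,3])
  j=2: holds (witness at 4)
Found at j=2 → formula holds.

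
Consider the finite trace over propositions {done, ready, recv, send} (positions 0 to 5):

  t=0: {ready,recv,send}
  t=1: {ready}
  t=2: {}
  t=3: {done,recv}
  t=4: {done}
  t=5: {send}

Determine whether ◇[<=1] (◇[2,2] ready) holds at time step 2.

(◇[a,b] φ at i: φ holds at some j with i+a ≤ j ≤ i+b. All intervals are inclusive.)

Does not hold

Check ◇[2,2] ready at each j in [2,3]:
  j=2: fails (none in [4,4])
  j=3: fails (none in [5,5])
No position in the window satisfies it → formula fails.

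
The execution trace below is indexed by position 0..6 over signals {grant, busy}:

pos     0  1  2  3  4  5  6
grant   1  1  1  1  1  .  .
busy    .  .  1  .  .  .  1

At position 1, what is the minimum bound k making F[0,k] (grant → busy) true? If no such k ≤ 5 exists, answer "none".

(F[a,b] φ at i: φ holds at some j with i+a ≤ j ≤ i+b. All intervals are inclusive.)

1

Scan j = 1,2,… for (grant → busy):
  j=1: fails
  j=2: holds
First hit at j=2, so smallest k = 2-1 = 1.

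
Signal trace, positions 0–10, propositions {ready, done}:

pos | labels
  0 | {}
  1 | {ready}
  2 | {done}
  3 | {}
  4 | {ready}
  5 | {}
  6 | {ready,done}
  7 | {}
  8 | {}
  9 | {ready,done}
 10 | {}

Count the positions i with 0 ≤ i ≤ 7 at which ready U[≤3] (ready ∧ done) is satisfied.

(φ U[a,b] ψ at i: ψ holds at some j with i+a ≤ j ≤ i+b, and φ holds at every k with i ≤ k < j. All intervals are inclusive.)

Evaluate at each i in [0,7]:
  i=0: ✗ (no rhs in [0,3])
  i=1: ✗ (no rhs in [1,4])
  i=2: ✗ (no rhs in [2,5])
  i=3: ✗ (lhs fails at k=3 before rhs at j=6)
  i=4: ✗ (lhs fails at k=5 before rhs at j=6)
  i=5: ✗ (lhs fails at k=5 before rhs at j=6)
  i=6: ✓ (rhs at j=6)
  i=7: ✗ (lhs fails at k=7 before rhs at j=9)
Positions where it holds: {6} → 1.

1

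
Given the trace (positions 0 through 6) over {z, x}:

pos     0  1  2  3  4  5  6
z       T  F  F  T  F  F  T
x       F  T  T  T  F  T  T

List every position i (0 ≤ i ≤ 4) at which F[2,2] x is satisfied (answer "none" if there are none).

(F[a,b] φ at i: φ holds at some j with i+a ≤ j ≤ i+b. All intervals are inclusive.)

Evaluate at each i in [0,4]:
  i=0: ✓ (witness j=2)
  i=1: ✓ (witness j=3)
  i=2: ✗ (none in [4,4])
  i=3: ✓ (witness j=5)
  i=4: ✓ (witness j=6)

0, 1, 3, 4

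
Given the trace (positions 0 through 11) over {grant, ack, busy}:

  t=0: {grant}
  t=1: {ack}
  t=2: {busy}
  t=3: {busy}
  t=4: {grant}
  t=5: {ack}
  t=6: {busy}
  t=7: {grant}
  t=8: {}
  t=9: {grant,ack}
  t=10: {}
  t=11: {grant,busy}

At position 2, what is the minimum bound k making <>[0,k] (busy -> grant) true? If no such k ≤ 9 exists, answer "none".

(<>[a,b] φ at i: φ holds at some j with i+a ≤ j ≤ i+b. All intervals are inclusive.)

2

Scan j = 2,3,… for (busy -> grant):
  j=2: fails
  j=3: fails
  j=4: holds
First hit at j=4, so smallest k = 4-2 = 2.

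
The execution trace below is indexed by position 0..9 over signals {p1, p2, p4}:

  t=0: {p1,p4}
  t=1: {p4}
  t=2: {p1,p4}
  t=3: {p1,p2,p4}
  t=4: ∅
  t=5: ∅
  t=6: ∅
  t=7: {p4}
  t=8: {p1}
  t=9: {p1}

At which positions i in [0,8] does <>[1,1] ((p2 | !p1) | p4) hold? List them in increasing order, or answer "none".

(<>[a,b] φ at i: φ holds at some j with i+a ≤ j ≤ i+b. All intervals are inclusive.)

Evaluate at each i in [0,8]:
  i=0: ✓ (witness j=1)
  i=1: ✓ (witness j=2)
  i=2: ✓ (witness j=3)
  i=3: ✓ (witness j=4)
  i=4: ✓ (witness j=5)
  i=5: ✓ (witness j=6)
  i=6: ✓ (witness j=7)
  i=7: ✗ (none in [8,8])
  i=8: ✗ (none in [9,9])

0, 1, 2, 3, 4, 5, 6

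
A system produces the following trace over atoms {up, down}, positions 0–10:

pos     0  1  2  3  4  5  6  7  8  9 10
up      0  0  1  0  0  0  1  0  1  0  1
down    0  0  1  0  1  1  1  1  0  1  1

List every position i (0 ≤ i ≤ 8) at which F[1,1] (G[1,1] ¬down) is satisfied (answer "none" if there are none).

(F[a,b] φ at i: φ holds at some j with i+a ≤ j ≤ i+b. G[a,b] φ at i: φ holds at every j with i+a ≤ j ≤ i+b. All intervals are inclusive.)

Evaluate at each i in [0,8]:
  i=0: ✗ (none in [1,1])
  i=1: ✓ (witness j=2)
  i=2: ✗ (none in [3,3])
  i=3: ✗ (none in [4,4])
  i=4: ✗ (none in [5,5])
  i=5: ✗ (none in [6,6])
  i=6: ✓ (witness j=7)
  i=7: ✗ (none in [8,8])
  i=8: ✗ (none in [9,9])

1, 6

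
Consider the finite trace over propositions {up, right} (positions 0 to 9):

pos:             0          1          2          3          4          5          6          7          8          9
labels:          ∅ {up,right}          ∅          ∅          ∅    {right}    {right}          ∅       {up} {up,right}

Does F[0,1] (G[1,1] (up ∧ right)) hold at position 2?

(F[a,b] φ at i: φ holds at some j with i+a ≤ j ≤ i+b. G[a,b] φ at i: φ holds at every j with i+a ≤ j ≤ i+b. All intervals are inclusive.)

Check G[1,1] (up ∧ right) at each j in [2,3]:
  j=2: fails at 3
  j=3: fails at 4
No position in the window satisfies it → formula fails.

False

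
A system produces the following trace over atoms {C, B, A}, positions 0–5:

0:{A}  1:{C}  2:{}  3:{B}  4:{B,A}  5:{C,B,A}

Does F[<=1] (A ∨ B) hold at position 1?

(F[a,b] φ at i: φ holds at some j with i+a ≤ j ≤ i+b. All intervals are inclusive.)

Does not hold

Check (A ∨ B) at each j in [1,2]:
  j=1: false
  j=2: false
No position in the window satisfies it → formula fails.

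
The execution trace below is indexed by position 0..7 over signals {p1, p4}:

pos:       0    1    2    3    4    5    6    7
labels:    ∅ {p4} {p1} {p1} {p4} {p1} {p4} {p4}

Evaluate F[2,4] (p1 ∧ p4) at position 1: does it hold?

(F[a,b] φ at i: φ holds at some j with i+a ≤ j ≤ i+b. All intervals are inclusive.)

Does not hold

Check (p1 ∧ p4) at each j in [3,5]:
  j=3: false
  j=4: false
  j=5: false
No position in the window satisfies it → formula fails.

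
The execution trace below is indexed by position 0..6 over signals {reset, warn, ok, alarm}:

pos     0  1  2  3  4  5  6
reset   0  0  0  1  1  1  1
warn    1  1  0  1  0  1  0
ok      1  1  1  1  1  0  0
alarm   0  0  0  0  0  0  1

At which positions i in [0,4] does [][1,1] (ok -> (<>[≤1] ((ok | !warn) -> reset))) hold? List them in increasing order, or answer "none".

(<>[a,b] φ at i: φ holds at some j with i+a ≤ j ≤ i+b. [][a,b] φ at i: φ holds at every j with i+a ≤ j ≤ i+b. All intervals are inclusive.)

Evaluate at each i in [0,4]:
  i=0: ✗ (fails at j=1)
  i=1: ✓ (all of [2,2])
  i=2: ✓ (all of [3,3])
  i=3: ✓ (all of [4,4])
  i=4: ✓ (all of [5,5])

1, 2, 3, 4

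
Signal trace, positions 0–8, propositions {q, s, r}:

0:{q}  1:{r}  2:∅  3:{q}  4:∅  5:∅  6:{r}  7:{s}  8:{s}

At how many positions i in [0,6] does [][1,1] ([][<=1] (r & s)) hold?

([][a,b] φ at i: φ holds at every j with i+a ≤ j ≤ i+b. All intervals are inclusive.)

0

Evaluate at each i in [0,6]:
  i=0: ✗ (fails at j=1)
  i=1: ✗ (fails at j=2)
  i=2: ✗ (fails at j=3)
  i=3: ✗ (fails at j=4)
  i=4: ✗ (fails at j=5)
  i=5: ✗ (fails at j=6)
  i=6: ✗ (fails at j=7)
Positions where it holds: {} → 0.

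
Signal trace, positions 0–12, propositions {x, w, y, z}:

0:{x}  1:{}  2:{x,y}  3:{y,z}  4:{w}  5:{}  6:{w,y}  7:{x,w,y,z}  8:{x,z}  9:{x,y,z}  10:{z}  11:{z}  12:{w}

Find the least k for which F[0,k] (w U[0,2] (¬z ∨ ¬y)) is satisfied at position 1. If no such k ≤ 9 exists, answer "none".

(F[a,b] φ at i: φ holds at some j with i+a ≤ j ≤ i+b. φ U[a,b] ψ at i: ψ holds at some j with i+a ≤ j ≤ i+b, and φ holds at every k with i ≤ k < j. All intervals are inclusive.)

0

Scan j = 1,2,… for (w U[0,2] (¬z ∨ ¬y)):
  j=1: holds
First hit at j=1, so smallest k = 1-1 = 0.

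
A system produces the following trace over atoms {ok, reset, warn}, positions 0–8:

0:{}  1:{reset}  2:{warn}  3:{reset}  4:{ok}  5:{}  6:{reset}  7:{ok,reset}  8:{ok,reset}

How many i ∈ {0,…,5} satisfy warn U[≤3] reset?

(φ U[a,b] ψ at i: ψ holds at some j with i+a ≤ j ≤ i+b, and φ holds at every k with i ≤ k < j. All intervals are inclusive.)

Evaluate at each i in [0,5]:
  i=0: ✗ (lhs fails at k=0 before rhs at j=1)
  i=1: ✓ (rhs at j=1)
  i=2: ✓ (rhs at j=3; lhs holds on [2,2])
  i=3: ✓ (rhs at j=3)
  i=4: ✗ (lhs fails at k=4 before rhs at j=6)
  i=5: ✗ (lhs fails at k=5 before rhs at j=6)
Positions where it holds: {1, 2, 3} → 3.

3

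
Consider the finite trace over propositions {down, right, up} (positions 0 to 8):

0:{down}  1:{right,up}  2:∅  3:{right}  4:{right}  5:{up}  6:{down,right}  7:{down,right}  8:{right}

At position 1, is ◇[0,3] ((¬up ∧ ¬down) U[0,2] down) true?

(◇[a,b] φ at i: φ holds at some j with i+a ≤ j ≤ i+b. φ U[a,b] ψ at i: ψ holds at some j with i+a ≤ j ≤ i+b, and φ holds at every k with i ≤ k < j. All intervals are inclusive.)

Does not hold

Check ((¬up ∧ ¬down) U[0,2] down) at each j in [1,4]:
  j=1: fails
  j=2: fails
  j=3: fails
  j=4: fails
No position in the window satisfies it → formula fails.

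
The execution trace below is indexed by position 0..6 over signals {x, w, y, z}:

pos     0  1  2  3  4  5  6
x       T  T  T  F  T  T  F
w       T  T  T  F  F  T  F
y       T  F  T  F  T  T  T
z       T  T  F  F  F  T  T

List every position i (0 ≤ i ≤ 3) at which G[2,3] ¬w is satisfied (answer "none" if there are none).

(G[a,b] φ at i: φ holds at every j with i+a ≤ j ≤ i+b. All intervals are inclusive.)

Evaluate at each i in [0,3]:
  i=0: ✗ (fails at j=2)
  i=1: ✓ (all of [3,4])
  i=2: ✗ (fails at j=5)
  i=3: ✗ (fails at j=5)

1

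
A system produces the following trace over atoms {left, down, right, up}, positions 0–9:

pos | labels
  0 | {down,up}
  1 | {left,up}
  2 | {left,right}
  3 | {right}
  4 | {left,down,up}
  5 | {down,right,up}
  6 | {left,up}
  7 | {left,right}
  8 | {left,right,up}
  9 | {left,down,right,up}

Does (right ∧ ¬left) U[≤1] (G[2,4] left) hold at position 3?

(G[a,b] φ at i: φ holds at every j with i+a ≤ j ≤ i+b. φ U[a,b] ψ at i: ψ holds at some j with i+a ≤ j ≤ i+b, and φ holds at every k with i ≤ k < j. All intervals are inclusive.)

Need some j in [3,4] with G[2,4] left, and (right ∧ ¬left) at every k in [3,j-1].
  j=3: G[2,4] left — fails at 5.
  j=4: G[2,4] left holds; (right ∧ ¬left) holds at every k in [3,3] → satisfied.

Holds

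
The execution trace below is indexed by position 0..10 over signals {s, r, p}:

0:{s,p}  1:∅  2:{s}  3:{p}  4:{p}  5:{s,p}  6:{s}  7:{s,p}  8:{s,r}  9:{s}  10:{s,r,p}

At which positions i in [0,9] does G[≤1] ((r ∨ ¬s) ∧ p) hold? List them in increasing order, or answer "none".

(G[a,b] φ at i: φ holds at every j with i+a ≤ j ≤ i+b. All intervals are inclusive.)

Evaluate at each i in [0,9]:
  i=0: ✗ (fails at j=0)
  i=1: ✗ (fails at j=1)
  i=2: ✗ (fails at j=2)
  i=3: ✓ (all of [3,4])
  i=4: ✗ (fails at j=5)
  i=5: ✗ (fails at j=5)
  i=6: ✗ (fails at j=6)
  i=7: ✗ (fails at j=7)
  i=8: ✗ (fails at j=8)
  i=9: ✗ (fails at j=9)

3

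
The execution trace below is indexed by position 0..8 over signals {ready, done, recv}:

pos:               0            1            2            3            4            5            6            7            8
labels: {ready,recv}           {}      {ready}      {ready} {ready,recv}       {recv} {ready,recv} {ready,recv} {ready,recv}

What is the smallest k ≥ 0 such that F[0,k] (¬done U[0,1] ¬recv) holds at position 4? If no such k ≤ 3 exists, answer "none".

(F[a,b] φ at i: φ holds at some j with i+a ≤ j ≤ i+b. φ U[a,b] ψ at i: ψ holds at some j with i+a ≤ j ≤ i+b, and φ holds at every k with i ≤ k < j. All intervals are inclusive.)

none

Scan j = 4,5,… for (¬done U[0,1] ¬recv):
  j=4: fails
  j=5: fails
  j=6: fails
  j=7: fails
No j in [4,7] satisfies it → none.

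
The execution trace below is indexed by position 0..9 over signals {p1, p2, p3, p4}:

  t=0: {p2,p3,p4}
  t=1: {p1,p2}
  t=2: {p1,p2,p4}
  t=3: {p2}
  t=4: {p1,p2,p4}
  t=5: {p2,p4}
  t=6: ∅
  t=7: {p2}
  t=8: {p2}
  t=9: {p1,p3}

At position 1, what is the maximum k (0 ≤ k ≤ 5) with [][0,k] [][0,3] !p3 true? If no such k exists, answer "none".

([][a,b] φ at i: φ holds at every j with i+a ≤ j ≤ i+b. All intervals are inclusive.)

4

[][0,3] !p3 must hold from j=1 onward; find where it first fails.
  j=1: holds
  j=2: holds
  j=3: holds
  j=4: holds
  j=5: holds
  j=6: fails
Holds on [1,5], so largest k = 4.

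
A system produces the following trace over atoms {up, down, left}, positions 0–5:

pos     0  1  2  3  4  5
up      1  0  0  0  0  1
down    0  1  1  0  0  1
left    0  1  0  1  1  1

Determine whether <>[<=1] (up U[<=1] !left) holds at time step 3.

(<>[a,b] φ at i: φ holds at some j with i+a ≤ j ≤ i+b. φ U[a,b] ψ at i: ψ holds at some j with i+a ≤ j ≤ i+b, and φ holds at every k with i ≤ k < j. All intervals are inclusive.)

Check (up U[<=1] !left) at each j in [3,4]:
  j=3: fails
  j=4: fails
No position in the window satisfies it → formula fails.

No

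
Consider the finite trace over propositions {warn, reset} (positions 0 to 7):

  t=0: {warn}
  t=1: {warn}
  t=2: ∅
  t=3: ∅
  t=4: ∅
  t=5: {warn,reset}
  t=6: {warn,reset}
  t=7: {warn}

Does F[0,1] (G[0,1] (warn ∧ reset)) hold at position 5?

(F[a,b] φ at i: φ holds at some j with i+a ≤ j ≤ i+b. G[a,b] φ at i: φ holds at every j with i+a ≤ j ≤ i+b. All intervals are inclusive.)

Holds

Check G[0,1] (warn ∧ reset) at each j in [5,6]:
  j=5: holds on [5,6]
  j=6: fails at 7
Found at j=5 → formula holds.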